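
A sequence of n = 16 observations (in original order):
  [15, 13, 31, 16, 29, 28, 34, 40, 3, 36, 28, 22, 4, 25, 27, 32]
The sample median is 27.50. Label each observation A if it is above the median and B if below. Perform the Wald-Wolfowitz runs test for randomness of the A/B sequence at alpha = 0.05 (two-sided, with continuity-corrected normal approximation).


Step 1: Compute median = 27.50; label A = above, B = below.
Labels in order: BBABAAAABAABBBBA  (n_A = 8, n_B = 8)
Step 2: Count runs R = 8.
Step 3: Under H0 (random ordering), E[R] = 2*n_A*n_B/(n_A+n_B) + 1 = 2*8*8/16 + 1 = 9.0000.
        Var[R] = 2*n_A*n_B*(2*n_A*n_B - n_A - n_B) / ((n_A+n_B)^2 * (n_A+n_B-1)) = 14336/3840 = 3.7333.
        SD[R] = 1.9322.
Step 4: Continuity-corrected z = (R + 0.5 - E[R]) / SD[R] = (8 + 0.5 - 9.0000) / 1.9322 = -0.2588.
Step 5: Two-sided p-value via normal approximation = 2*(1 - Phi(|z|)) = 0.795809.
Step 6: alpha = 0.05. fail to reject H0.

R = 8, z = -0.2588, p = 0.795809, fail to reject H0.


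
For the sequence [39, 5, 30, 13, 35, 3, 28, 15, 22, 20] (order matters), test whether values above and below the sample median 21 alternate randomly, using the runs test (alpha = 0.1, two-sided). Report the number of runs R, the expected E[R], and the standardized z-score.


Step 1: Compute median = 21; label A = above, B = below.
Labels in order: ABABABABAB  (n_A = 5, n_B = 5)
Step 2: Count runs R = 10.
Step 3: Under H0 (random ordering), E[R] = 2*n_A*n_B/(n_A+n_B) + 1 = 2*5*5/10 + 1 = 6.0000.
        Var[R] = 2*n_A*n_B*(2*n_A*n_B - n_A - n_B) / ((n_A+n_B)^2 * (n_A+n_B-1)) = 2000/900 = 2.2222.
        SD[R] = 1.4907.
Step 4: Continuity-corrected z = (R - 0.5 - E[R]) / SD[R] = (10 - 0.5 - 6.0000) / 1.4907 = 2.3479.
Step 5: Two-sided p-value via normal approximation = 2*(1 - Phi(|z|)) = 0.018881.
Step 6: alpha = 0.1. reject H0.

R = 10, z = 2.3479, p = 0.018881, reject H0.


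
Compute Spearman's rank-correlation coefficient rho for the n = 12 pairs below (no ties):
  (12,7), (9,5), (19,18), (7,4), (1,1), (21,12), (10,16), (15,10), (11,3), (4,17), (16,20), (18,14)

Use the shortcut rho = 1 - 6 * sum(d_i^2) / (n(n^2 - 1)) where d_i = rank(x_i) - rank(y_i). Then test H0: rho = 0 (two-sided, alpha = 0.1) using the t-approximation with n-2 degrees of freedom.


Step 1: Rank x and y separately (midranks; no ties here).
rank(x): 12->7, 9->4, 19->11, 7->3, 1->1, 21->12, 10->5, 15->8, 11->6, 4->2, 16->9, 18->10
rank(y): 7->5, 5->4, 18->11, 4->3, 1->1, 12->7, 16->9, 10->6, 3->2, 17->10, 20->12, 14->8
Step 2: d_i = R_x(i) - R_y(i); compute d_i^2.
  (7-5)^2=4, (4-4)^2=0, (11-11)^2=0, (3-3)^2=0, (1-1)^2=0, (12-7)^2=25, (5-9)^2=16, (8-6)^2=4, (6-2)^2=16, (2-10)^2=64, (9-12)^2=9, (10-8)^2=4
sum(d^2) = 142.
Step 3: rho = 1 - 6*142 / (12*(12^2 - 1)) = 1 - 852/1716 = 0.503497.
Step 4: Under H0, t = rho * sqrt((n-2)/(1-rho^2)) = 1.8428 ~ t(10).
Step 5: Two-sided p-value from the t-distribution with 10 df = 0.095157.
Step 6: alpha = 0.1. reject H0.

rho = 0.5035, p = 0.095157, reject H0 at alpha = 0.1.


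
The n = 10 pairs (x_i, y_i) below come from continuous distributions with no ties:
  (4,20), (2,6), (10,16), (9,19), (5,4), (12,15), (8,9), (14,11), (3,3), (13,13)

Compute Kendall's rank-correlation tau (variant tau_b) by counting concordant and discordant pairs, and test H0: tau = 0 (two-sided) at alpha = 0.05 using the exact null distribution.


Step 1: Enumerate the 45 unordered pairs (i,j) with i<j and classify each by sign(x_j-x_i) * sign(y_j-y_i).
  (1,2):dx=-2,dy=-14->C; (1,3):dx=+6,dy=-4->D; (1,4):dx=+5,dy=-1->D; (1,5):dx=+1,dy=-16->D
  (1,6):dx=+8,dy=-5->D; (1,7):dx=+4,dy=-11->D; (1,8):dx=+10,dy=-9->D; (1,9):dx=-1,dy=-17->C
  (1,10):dx=+9,dy=-7->D; (2,3):dx=+8,dy=+10->C; (2,4):dx=+7,dy=+13->C; (2,5):dx=+3,dy=-2->D
  (2,6):dx=+10,dy=+9->C; (2,7):dx=+6,dy=+3->C; (2,8):dx=+12,dy=+5->C; (2,9):dx=+1,dy=-3->D
  (2,10):dx=+11,dy=+7->C; (3,4):dx=-1,dy=+3->D; (3,5):dx=-5,dy=-12->C; (3,6):dx=+2,dy=-1->D
  (3,7):dx=-2,dy=-7->C; (3,8):dx=+4,dy=-5->D; (3,9):dx=-7,dy=-13->C; (3,10):dx=+3,dy=-3->D
  (4,5):dx=-4,dy=-15->C; (4,6):dx=+3,dy=-4->D; (4,7):dx=-1,dy=-10->C; (4,8):dx=+5,dy=-8->D
  (4,9):dx=-6,dy=-16->C; (4,10):dx=+4,dy=-6->D; (5,6):dx=+7,dy=+11->C; (5,7):dx=+3,dy=+5->C
  (5,8):dx=+9,dy=+7->C; (5,9):dx=-2,dy=-1->C; (5,10):dx=+8,dy=+9->C; (6,7):dx=-4,dy=-6->C
  (6,8):dx=+2,dy=-4->D; (6,9):dx=-9,dy=-12->C; (6,10):dx=+1,dy=-2->D; (7,8):dx=+6,dy=+2->C
  (7,9):dx=-5,dy=-6->C; (7,10):dx=+5,dy=+4->C; (8,9):dx=-11,dy=-8->C; (8,10):dx=-1,dy=+2->D
  (9,10):dx=+10,dy=+10->C
Step 2: C = 26, D = 19, total pairs = 45.
Step 3: tau = (C - D)/(n(n-1)/2) = (26 - 19)/45 = 0.155556.
Step 4: Exact two-sided p-value (enumerate n! = 3628800 permutations of y under H0): p = 0.600654.
Step 5: alpha = 0.05. fail to reject H0.

tau_b = 0.1556 (C=26, D=19), p = 0.600654, fail to reject H0.


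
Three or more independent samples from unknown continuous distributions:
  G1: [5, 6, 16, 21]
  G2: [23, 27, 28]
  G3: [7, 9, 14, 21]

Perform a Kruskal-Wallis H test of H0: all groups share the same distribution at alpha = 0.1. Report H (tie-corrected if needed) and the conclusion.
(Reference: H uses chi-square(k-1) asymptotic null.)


Step 1: Combine all N = 11 observations and assign midranks.
sorted (value, group, rank): (5,G1,1), (6,G1,2), (7,G3,3), (9,G3,4), (14,G3,5), (16,G1,6), (21,G1,7.5), (21,G3,7.5), (23,G2,9), (27,G2,10), (28,G2,11)
Step 2: Sum ranks within each group.
R_1 = 16.5 (n_1 = 4)
R_2 = 30 (n_2 = 3)
R_3 = 19.5 (n_3 = 4)
Step 3: H = 12/(N(N+1)) * sum(R_i^2/n_i) - 3(N+1)
     = 12/(11*12) * (16.5^2/4 + 30^2/3 + 19.5^2/4) - 3*12
     = 0.090909 * 463.125 - 36
     = 6.102273.
Step 4: Ties present; correction factor C = 1 - 6/(11^3 - 11) = 0.995455. Corrected H = 6.102273 / 0.995455 = 6.130137.
Step 5: Under H0, H ~ chi^2(2); p-value = 0.046651.
Step 6: alpha = 0.1. reject H0.

H = 6.1301, df = 2, p = 0.046651, reject H0.


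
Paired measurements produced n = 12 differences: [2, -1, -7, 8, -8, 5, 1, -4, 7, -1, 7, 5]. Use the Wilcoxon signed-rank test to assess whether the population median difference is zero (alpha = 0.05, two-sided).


Step 1: Drop any zero differences (none here) and take |d_i|.
|d| = [2, 1, 7, 8, 8, 5, 1, 4, 7, 1, 7, 5]
Step 2: Midrank |d_i| (ties get averaged ranks).
ranks: |2|->4, |1|->2, |7|->9, |8|->11.5, |8|->11.5, |5|->6.5, |1|->2, |4|->5, |7|->9, |1|->2, |7|->9, |5|->6.5
Step 3: Attach original signs; sum ranks with positive sign and with negative sign.
W+ = 4 + 11.5 + 6.5 + 2 + 9 + 9 + 6.5 = 48.5
W- = 2 + 9 + 11.5 + 5 + 2 = 29.5
(Check: W+ + W- = 78 should equal n(n+1)/2 = 78.)
Step 4: Test statistic W = min(W+, W-) = 29.5.
Step 5: Ties in |d|, so use the tie-corrected normal approximation.
        E[W] = n(n+1)/4 = 12*13/4 = 39.
        Tie groups: |d|=1 (t=3), |d|=5 (t=2), |d|=7 (t=3), |d|=8 (t=2); sum(t^3 - t) = 60.
        Var[W] = n(n+1)(2n+1)/24 - sum(t^3-t)/48 = 3900/24 - 60/48 = 161.25.
        z = (W - E[W]) / sqrt(Var[W]) = (29.5 - 39) / 12.6984 = -0.7481.
        Two-sided p = 2*Phi(z) = 0.454385.
Step 6: alpha = 0.05. fail to reject H0.

W+ = 48.5, W- = 29.5, W = min = 29.5, p = 0.454385, fail to reject H0.


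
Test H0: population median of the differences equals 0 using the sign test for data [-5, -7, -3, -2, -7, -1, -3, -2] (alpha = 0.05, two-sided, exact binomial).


Step 1: Discard zero differences. Original n = 8; n_eff = number of nonzero differences = 8.
Nonzero differences (with sign): -5, -7, -3, -2, -7, -1, -3, -2
Step 2: Count signs: positive = 0, negative = 8.
Step 3: Under H0: P(positive) = 0.5, so the number of positives S ~ Bin(8, 0.5).
Step 4: Two-sided exact p-value = sum of Bin(8,0.5) probabilities at or below the observed probability = 0.007812.
Step 5: alpha = 0.05. reject H0.

n_eff = 8, pos = 0, neg = 8, p = 0.007812, reject H0.


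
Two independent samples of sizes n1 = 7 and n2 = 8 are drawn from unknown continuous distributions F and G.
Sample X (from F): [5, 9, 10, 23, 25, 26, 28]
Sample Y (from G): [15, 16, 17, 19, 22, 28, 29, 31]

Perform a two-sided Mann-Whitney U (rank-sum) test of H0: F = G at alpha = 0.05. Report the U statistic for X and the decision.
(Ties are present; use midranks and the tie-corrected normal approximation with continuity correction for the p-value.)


Step 1: Combine and sort all 15 observations; assign midranks.
sorted (value, group): (5,X), (9,X), (10,X), (15,Y), (16,Y), (17,Y), (19,Y), (22,Y), (23,X), (25,X), (26,X), (28,X), (28,Y), (29,Y), (31,Y)
ranks: 5->1, 9->2, 10->3, 15->4, 16->5, 17->6, 19->7, 22->8, 23->9, 25->10, 26->11, 28->12.5, 28->12.5, 29->14, 31->15
Step 2: Rank sum for X: R1 = 1 + 2 + 3 + 9 + 10 + 11 + 12.5 = 48.5.
Step 3: U_X = R1 - n1(n1+1)/2 = 48.5 - 7*8/2 = 48.5 - 28 = 20.5.
       U_Y = n1*n2 - U_X = 56 - 20.5 = 35.5.
Step 4: Ties are present, so use the tie-corrected normal approximation (with continuity correction) for the p-value.
Step 5: p-value = 0.417471; compare to alpha = 0.05. fail to reject H0.

U_X = 20.5, p = 0.417471, fail to reject H0 at alpha = 0.05.


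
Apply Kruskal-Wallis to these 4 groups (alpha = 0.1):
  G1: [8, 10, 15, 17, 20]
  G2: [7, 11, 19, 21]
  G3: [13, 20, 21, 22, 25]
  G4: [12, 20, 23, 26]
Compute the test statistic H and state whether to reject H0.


Step 1: Combine all N = 18 observations and assign midranks.
sorted (value, group, rank): (7,G2,1), (8,G1,2), (10,G1,3), (11,G2,4), (12,G4,5), (13,G3,6), (15,G1,7), (17,G1,8), (19,G2,9), (20,G1,11), (20,G3,11), (20,G4,11), (21,G2,13.5), (21,G3,13.5), (22,G3,15), (23,G4,16), (25,G3,17), (26,G4,18)
Step 2: Sum ranks within each group.
R_1 = 31 (n_1 = 5)
R_2 = 27.5 (n_2 = 4)
R_3 = 62.5 (n_3 = 5)
R_4 = 50 (n_4 = 4)
Step 3: H = 12/(N(N+1)) * sum(R_i^2/n_i) - 3(N+1)
     = 12/(18*19) * (31^2/5 + 27.5^2/4 + 62.5^2/5 + 50^2/4) - 3*19
     = 0.035088 * 1787.51 - 57
     = 5.719737.
Step 4: Ties present; correction factor C = 1 - 30/(18^3 - 18) = 0.994840. Corrected H = 5.719737 / 0.994840 = 5.749404.
Step 5: Under H0, H ~ chi^2(3); p-value = 0.124460.
Step 6: alpha = 0.1. fail to reject H0.

H = 5.7494, df = 3, p = 0.124460, fail to reject H0.


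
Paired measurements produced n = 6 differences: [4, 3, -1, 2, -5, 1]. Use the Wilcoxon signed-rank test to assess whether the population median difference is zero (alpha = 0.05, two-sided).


Step 1: Drop any zero differences (none here) and take |d_i|.
|d| = [4, 3, 1, 2, 5, 1]
Step 2: Midrank |d_i| (ties get averaged ranks).
ranks: |4|->5, |3|->4, |1|->1.5, |2|->3, |5|->6, |1|->1.5
Step 3: Attach original signs; sum ranks with positive sign and with negative sign.
W+ = 5 + 4 + 3 + 1.5 = 13.5
W- = 1.5 + 6 = 7.5
(Check: W+ + W- = 21 should equal n(n+1)/2 = 21.)
Step 4: Test statistic W = min(W+, W-) = 7.5.
Step 5: Ties in |d|, so use the tie-corrected normal approximation.
        E[W] = n(n+1)/4 = 6*7/4 = 10.5.
        Tie groups: |d|=1 (t=2); sum(t^3 - t) = 6.
        Var[W] = n(n+1)(2n+1)/24 - sum(t^3-t)/48 = 546/24 - 6/48 = 22.625.
        z = (W - E[W]) / sqrt(Var[W]) = (7.5 - 10.5) / 4.7566 = -0.6307.
        Two-sided p = 2*Phi(z) = 0.528233.
Step 6: alpha = 0.05. fail to reject H0.

W+ = 13.5, W- = 7.5, W = min = 7.5, p = 0.528233, fail to reject H0.


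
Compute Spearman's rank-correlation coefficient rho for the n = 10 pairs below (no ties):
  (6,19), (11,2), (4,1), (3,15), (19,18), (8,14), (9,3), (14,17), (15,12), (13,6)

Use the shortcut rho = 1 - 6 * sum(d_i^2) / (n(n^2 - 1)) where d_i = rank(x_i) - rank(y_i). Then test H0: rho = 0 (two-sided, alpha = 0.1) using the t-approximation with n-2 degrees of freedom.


Step 1: Rank x and y separately (midranks; no ties here).
rank(x): 6->3, 11->6, 4->2, 3->1, 19->10, 8->4, 9->5, 14->8, 15->9, 13->7
rank(y): 19->10, 2->2, 1->1, 15->7, 18->9, 14->6, 3->3, 17->8, 12->5, 6->4
Step 2: d_i = R_x(i) - R_y(i); compute d_i^2.
  (3-10)^2=49, (6-2)^2=16, (2-1)^2=1, (1-7)^2=36, (10-9)^2=1, (4-6)^2=4, (5-3)^2=4, (8-8)^2=0, (9-5)^2=16, (7-4)^2=9
sum(d^2) = 136.
Step 3: rho = 1 - 6*136 / (10*(10^2 - 1)) = 1 - 816/990 = 0.175758.
Step 4: Under H0, t = rho * sqrt((n-2)/(1-rho^2)) = 0.5050 ~ t(8).
Step 5: Two-sided p-value from the t-distribution with 8 df = 0.627188.
Step 6: alpha = 0.1. fail to reject H0.

rho = 0.1758, p = 0.627188, fail to reject H0 at alpha = 0.1.


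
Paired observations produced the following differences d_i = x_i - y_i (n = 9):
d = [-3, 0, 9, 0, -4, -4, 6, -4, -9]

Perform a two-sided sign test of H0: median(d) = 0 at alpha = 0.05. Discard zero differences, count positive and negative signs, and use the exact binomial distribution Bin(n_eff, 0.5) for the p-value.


Step 1: Discard zero differences. Original n = 9; n_eff = number of nonzero differences = 7.
Nonzero differences (with sign): -3, +9, -4, -4, +6, -4, -9
Step 2: Count signs: positive = 2, negative = 5.
Step 3: Under H0: P(positive) = 0.5, so the number of positives S ~ Bin(7, 0.5).
Step 4: Two-sided exact p-value = sum of Bin(7,0.5) probabilities at or below the observed probability = 0.453125.
Step 5: alpha = 0.05. fail to reject H0.

n_eff = 7, pos = 2, neg = 5, p = 0.453125, fail to reject H0.


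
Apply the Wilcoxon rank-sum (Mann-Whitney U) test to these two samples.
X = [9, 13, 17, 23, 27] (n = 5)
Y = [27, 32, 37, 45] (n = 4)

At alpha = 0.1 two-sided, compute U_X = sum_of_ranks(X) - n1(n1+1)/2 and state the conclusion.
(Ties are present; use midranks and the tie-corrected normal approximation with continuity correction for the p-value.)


Step 1: Combine and sort all 9 observations; assign midranks.
sorted (value, group): (9,X), (13,X), (17,X), (23,X), (27,X), (27,Y), (32,Y), (37,Y), (45,Y)
ranks: 9->1, 13->2, 17->3, 23->4, 27->5.5, 27->5.5, 32->7, 37->8, 45->9
Step 2: Rank sum for X: R1 = 1 + 2 + 3 + 4 + 5.5 = 15.5.
Step 3: U_X = R1 - n1(n1+1)/2 = 15.5 - 5*6/2 = 15.5 - 15 = 0.5.
       U_Y = n1*n2 - U_X = 20 - 0.5 = 19.5.
Step 4: Ties are present, so use the tie-corrected normal approximation (with continuity correction) for the p-value.
Step 5: p-value = 0.026844; compare to alpha = 0.1. reject H0.

U_X = 0.5, p = 0.026844, reject H0 at alpha = 0.1.


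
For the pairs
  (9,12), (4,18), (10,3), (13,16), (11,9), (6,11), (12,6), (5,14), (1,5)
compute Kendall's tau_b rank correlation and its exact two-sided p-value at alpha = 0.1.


Step 1: Enumerate the 36 unordered pairs (i,j) with i<j and classify each by sign(x_j-x_i) * sign(y_j-y_i).
  (1,2):dx=-5,dy=+6->D; (1,3):dx=+1,dy=-9->D; (1,4):dx=+4,dy=+4->C; (1,5):dx=+2,dy=-3->D
  (1,6):dx=-3,dy=-1->C; (1,7):dx=+3,dy=-6->D; (1,8):dx=-4,dy=+2->D; (1,9):dx=-8,dy=-7->C
  (2,3):dx=+6,dy=-15->D; (2,4):dx=+9,dy=-2->D; (2,5):dx=+7,dy=-9->D; (2,6):dx=+2,dy=-7->D
  (2,7):dx=+8,dy=-12->D; (2,8):dx=+1,dy=-4->D; (2,9):dx=-3,dy=-13->C; (3,4):dx=+3,dy=+13->C
  (3,5):dx=+1,dy=+6->C; (3,6):dx=-4,dy=+8->D; (3,7):dx=+2,dy=+3->C; (3,8):dx=-5,dy=+11->D
  (3,9):dx=-9,dy=+2->D; (4,5):dx=-2,dy=-7->C; (4,6):dx=-7,dy=-5->C; (4,7):dx=-1,dy=-10->C
  (4,8):dx=-8,dy=-2->C; (4,9):dx=-12,dy=-11->C; (5,6):dx=-5,dy=+2->D; (5,7):dx=+1,dy=-3->D
  (5,8):dx=-6,dy=+5->D; (5,9):dx=-10,dy=-4->C; (6,7):dx=+6,dy=-5->D; (6,8):dx=-1,dy=+3->D
  (6,9):dx=-5,dy=-6->C; (7,8):dx=-7,dy=+8->D; (7,9):dx=-11,dy=-1->C; (8,9):dx=-4,dy=-9->C
Step 2: C = 16, D = 20, total pairs = 36.
Step 3: tau = (C - D)/(n(n-1)/2) = (16 - 20)/36 = -0.111111.
Step 4: Exact two-sided p-value (enumerate n! = 362880 permutations of y under H0): p = 0.761414.
Step 5: alpha = 0.1. fail to reject H0.

tau_b = -0.1111 (C=16, D=20), p = 0.761414, fail to reject H0.


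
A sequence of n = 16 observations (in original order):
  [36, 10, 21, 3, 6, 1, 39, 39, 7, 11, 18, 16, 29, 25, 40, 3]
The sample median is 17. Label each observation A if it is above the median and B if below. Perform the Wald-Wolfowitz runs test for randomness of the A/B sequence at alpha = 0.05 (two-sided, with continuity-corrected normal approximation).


Step 1: Compute median = 17; label A = above, B = below.
Labels in order: ABABBBAABBABAAAB  (n_A = 8, n_B = 8)
Step 2: Count runs R = 10.
Step 3: Under H0 (random ordering), E[R] = 2*n_A*n_B/(n_A+n_B) + 1 = 2*8*8/16 + 1 = 9.0000.
        Var[R] = 2*n_A*n_B*(2*n_A*n_B - n_A - n_B) / ((n_A+n_B)^2 * (n_A+n_B-1)) = 14336/3840 = 3.7333.
        SD[R] = 1.9322.
Step 4: Continuity-corrected z = (R - 0.5 - E[R]) / SD[R] = (10 - 0.5 - 9.0000) / 1.9322 = 0.2588.
Step 5: Two-sided p-value via normal approximation = 2*(1 - Phi(|z|)) = 0.795809.
Step 6: alpha = 0.05. fail to reject H0.

R = 10, z = 0.2588, p = 0.795809, fail to reject H0.


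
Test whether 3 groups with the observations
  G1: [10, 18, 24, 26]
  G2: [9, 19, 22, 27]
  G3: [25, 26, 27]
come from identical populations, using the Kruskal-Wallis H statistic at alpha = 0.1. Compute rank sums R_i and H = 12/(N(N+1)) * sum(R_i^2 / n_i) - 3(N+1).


Step 1: Combine all N = 11 observations and assign midranks.
sorted (value, group, rank): (9,G2,1), (10,G1,2), (18,G1,3), (19,G2,4), (22,G2,5), (24,G1,6), (25,G3,7), (26,G1,8.5), (26,G3,8.5), (27,G2,10.5), (27,G3,10.5)
Step 2: Sum ranks within each group.
R_1 = 19.5 (n_1 = 4)
R_2 = 20.5 (n_2 = 4)
R_3 = 26 (n_3 = 3)
Step 3: H = 12/(N(N+1)) * sum(R_i^2/n_i) - 3(N+1)
     = 12/(11*12) * (19.5^2/4 + 20.5^2/4 + 26^2/3) - 3*12
     = 0.090909 * 425.458 - 36
     = 2.678030.
Step 4: Ties present; correction factor C = 1 - 12/(11^3 - 11) = 0.990909. Corrected H = 2.678030 / 0.990909 = 2.702599.
Step 5: Under H0, H ~ chi^2(2); p-value = 0.258904.
Step 6: alpha = 0.1. fail to reject H0.

H = 2.7026, df = 2, p = 0.258904, fail to reject H0.


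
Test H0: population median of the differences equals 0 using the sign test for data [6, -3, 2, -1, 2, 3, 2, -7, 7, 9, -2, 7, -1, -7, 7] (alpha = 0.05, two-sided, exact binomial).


Step 1: Discard zero differences. Original n = 15; n_eff = number of nonzero differences = 15.
Nonzero differences (with sign): +6, -3, +2, -1, +2, +3, +2, -7, +7, +9, -2, +7, -1, -7, +7
Step 2: Count signs: positive = 9, negative = 6.
Step 3: Under H0: P(positive) = 0.5, so the number of positives S ~ Bin(15, 0.5).
Step 4: Two-sided exact p-value = sum of Bin(15,0.5) probabilities at or below the observed probability = 0.607239.
Step 5: alpha = 0.05. fail to reject H0.

n_eff = 15, pos = 9, neg = 6, p = 0.607239, fail to reject H0.


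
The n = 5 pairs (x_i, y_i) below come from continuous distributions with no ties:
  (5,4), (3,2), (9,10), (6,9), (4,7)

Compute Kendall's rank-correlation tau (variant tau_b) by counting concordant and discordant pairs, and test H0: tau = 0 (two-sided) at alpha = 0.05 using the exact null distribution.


Step 1: Enumerate the 10 unordered pairs (i,j) with i<j and classify each by sign(x_j-x_i) * sign(y_j-y_i).
  (1,2):dx=-2,dy=-2->C; (1,3):dx=+4,dy=+6->C; (1,4):dx=+1,dy=+5->C; (1,5):dx=-1,dy=+3->D
  (2,3):dx=+6,dy=+8->C; (2,4):dx=+3,dy=+7->C; (2,5):dx=+1,dy=+5->C; (3,4):dx=-3,dy=-1->C
  (3,5):dx=-5,dy=-3->C; (4,5):dx=-2,dy=-2->C
Step 2: C = 9, D = 1, total pairs = 10.
Step 3: tau = (C - D)/(n(n-1)/2) = (9 - 1)/10 = 0.800000.
Step 4: Exact two-sided p-value (enumerate n! = 120 permutations of y under H0): p = 0.083333.
Step 5: alpha = 0.05. fail to reject H0.

tau_b = 0.8000 (C=9, D=1), p = 0.083333, fail to reject H0.


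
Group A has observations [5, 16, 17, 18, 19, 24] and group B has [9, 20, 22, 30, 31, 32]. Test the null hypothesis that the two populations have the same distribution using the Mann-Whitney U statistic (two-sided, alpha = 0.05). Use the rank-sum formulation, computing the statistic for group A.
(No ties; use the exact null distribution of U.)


Step 1: Combine and sort all 12 observations; assign midranks.
sorted (value, group): (5,X), (9,Y), (16,X), (17,X), (18,X), (19,X), (20,Y), (22,Y), (24,X), (30,Y), (31,Y), (32,Y)
ranks: 5->1, 9->2, 16->3, 17->4, 18->5, 19->6, 20->7, 22->8, 24->9, 30->10, 31->11, 32->12
Step 2: Rank sum for X: R1 = 1 + 3 + 4 + 5 + 6 + 9 = 28.
Step 3: U_X = R1 - n1(n1+1)/2 = 28 - 6*7/2 = 28 - 21 = 7.
       U_Y = n1*n2 - U_X = 36 - 7 = 29.
Step 4: No ties, so the exact null distribution of U (based on enumerating the C(12,6) = 924 equally likely rank assignments) gives the two-sided p-value.
Step 5: p-value = 0.093074; compare to alpha = 0.05. fail to reject H0.

U_X = 7, p = 0.093074, fail to reject H0 at alpha = 0.05.


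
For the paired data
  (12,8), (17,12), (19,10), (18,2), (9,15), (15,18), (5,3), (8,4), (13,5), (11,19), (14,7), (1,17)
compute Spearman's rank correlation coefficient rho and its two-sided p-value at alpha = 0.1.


Step 1: Rank x and y separately (midranks; no ties here).
rank(x): 12->6, 17->10, 19->12, 18->11, 9->4, 15->9, 5->2, 8->3, 13->7, 11->5, 14->8, 1->1
rank(y): 8->6, 12->8, 10->7, 2->1, 15->9, 18->11, 3->2, 4->3, 5->4, 19->12, 7->5, 17->10
Step 2: d_i = R_x(i) - R_y(i); compute d_i^2.
  (6-6)^2=0, (10-8)^2=4, (12-7)^2=25, (11-1)^2=100, (4-9)^2=25, (9-11)^2=4, (2-2)^2=0, (3-3)^2=0, (7-4)^2=9, (5-12)^2=49, (8-5)^2=9, (1-10)^2=81
sum(d^2) = 306.
Step 3: rho = 1 - 6*306 / (12*(12^2 - 1)) = 1 - 1836/1716 = -0.069930.
Step 4: Under H0, t = rho * sqrt((n-2)/(1-rho^2)) = -0.2217 ~ t(10).
Step 5: Two-sided p-value from the t-distribution with 10 df = 0.829024.
Step 6: alpha = 0.1. fail to reject H0.

rho = -0.0699, p = 0.829024, fail to reject H0 at alpha = 0.1.


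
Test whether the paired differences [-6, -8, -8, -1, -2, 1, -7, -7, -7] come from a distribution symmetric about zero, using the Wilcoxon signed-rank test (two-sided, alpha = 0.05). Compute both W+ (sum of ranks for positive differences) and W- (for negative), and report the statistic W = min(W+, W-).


Step 1: Drop any zero differences (none here) and take |d_i|.
|d| = [6, 8, 8, 1, 2, 1, 7, 7, 7]
Step 2: Midrank |d_i| (ties get averaged ranks).
ranks: |6|->4, |8|->8.5, |8|->8.5, |1|->1.5, |2|->3, |1|->1.5, |7|->6, |7|->6, |7|->6
Step 3: Attach original signs; sum ranks with positive sign and with negative sign.
W+ = 1.5 = 1.5
W- = 4 + 8.5 + 8.5 + 1.5 + 3 + 6 + 6 + 6 = 43.5
(Check: W+ + W- = 45 should equal n(n+1)/2 = 45.)
Step 4: Test statistic W = min(W+, W-) = 1.5.
Step 5: Ties in |d|, so use the tie-corrected normal approximation.
        E[W] = n(n+1)/4 = 9*10/4 = 22.5.
        Tie groups: |d|=1 (t=2), |d|=7 (t=3), |d|=8 (t=2); sum(t^3 - t) = 36.
        Var[W] = n(n+1)(2n+1)/24 - sum(t^3-t)/48 = 1710/24 - 36/48 = 70.5.
        z = (W - E[W]) / sqrt(Var[W]) = (1.5 - 22.5) / 8.3964 = -2.5011.
        Two-sided p = 2*Phi(z) = 0.012382.
Step 6: alpha = 0.05. reject H0.

W+ = 1.5, W- = 43.5, W = min = 1.5, p = 0.012382, reject H0.


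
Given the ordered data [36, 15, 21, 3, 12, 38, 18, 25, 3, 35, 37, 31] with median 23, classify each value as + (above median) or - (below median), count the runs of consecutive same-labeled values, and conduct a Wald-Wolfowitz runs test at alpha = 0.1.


Step 1: Compute median = 23; label A = above, B = below.
Labels in order: ABBBBABABAAA  (n_A = 6, n_B = 6)
Step 2: Count runs R = 7.
Step 3: Under H0 (random ordering), E[R] = 2*n_A*n_B/(n_A+n_B) + 1 = 2*6*6/12 + 1 = 7.0000.
        Var[R] = 2*n_A*n_B*(2*n_A*n_B - n_A - n_B) / ((n_A+n_B)^2 * (n_A+n_B-1)) = 4320/1584 = 2.7273.
        SD[R] = 1.6514.
Step 4: R = E[R], so z = 0 with no continuity correction.
Step 5: Two-sided p-value via normal approximation = 2*(1 - Phi(|z|)) = 1.000000.
Step 6: alpha = 0.1. fail to reject H0.

R = 7, z = 0.0000, p = 1.000000, fail to reject H0.


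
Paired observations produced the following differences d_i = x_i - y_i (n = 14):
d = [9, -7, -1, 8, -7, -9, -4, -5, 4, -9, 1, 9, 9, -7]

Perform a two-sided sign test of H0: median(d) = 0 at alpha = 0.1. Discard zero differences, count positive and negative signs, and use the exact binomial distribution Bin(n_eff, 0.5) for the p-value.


Step 1: Discard zero differences. Original n = 14; n_eff = number of nonzero differences = 14.
Nonzero differences (with sign): +9, -7, -1, +8, -7, -9, -4, -5, +4, -9, +1, +9, +9, -7
Step 2: Count signs: positive = 6, negative = 8.
Step 3: Under H0: P(positive) = 0.5, so the number of positives S ~ Bin(14, 0.5).
Step 4: Two-sided exact p-value = sum of Bin(14,0.5) probabilities at or below the observed probability = 0.790527.
Step 5: alpha = 0.1. fail to reject H0.

n_eff = 14, pos = 6, neg = 8, p = 0.790527, fail to reject H0.


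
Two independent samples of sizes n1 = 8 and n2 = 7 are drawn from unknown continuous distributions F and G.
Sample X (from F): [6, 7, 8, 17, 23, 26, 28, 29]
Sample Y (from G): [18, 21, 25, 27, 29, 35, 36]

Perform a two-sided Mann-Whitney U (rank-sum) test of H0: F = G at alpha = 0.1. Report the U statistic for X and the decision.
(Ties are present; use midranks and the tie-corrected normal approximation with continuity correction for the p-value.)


Step 1: Combine and sort all 15 observations; assign midranks.
sorted (value, group): (6,X), (7,X), (8,X), (17,X), (18,Y), (21,Y), (23,X), (25,Y), (26,X), (27,Y), (28,X), (29,X), (29,Y), (35,Y), (36,Y)
ranks: 6->1, 7->2, 8->3, 17->4, 18->5, 21->6, 23->7, 25->8, 26->9, 27->10, 28->11, 29->12.5, 29->12.5, 35->14, 36->15
Step 2: Rank sum for X: R1 = 1 + 2 + 3 + 4 + 7 + 9 + 11 + 12.5 = 49.5.
Step 3: U_X = R1 - n1(n1+1)/2 = 49.5 - 8*9/2 = 49.5 - 36 = 13.5.
       U_Y = n1*n2 - U_X = 56 - 13.5 = 42.5.
Step 4: Ties are present, so use the tie-corrected normal approximation (with continuity correction) for the p-value.
Step 5: p-value = 0.104882; compare to alpha = 0.1. fail to reject H0.

U_X = 13.5, p = 0.104882, fail to reject H0 at alpha = 0.1.


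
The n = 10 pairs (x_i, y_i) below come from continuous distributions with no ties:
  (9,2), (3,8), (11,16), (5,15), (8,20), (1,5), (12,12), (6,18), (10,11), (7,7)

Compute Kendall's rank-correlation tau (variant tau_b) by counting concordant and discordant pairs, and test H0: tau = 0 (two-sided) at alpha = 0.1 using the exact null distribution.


Step 1: Enumerate the 45 unordered pairs (i,j) with i<j and classify each by sign(x_j-x_i) * sign(y_j-y_i).
  (1,2):dx=-6,dy=+6->D; (1,3):dx=+2,dy=+14->C; (1,4):dx=-4,dy=+13->D; (1,5):dx=-1,dy=+18->D
  (1,6):dx=-8,dy=+3->D; (1,7):dx=+3,dy=+10->C; (1,8):dx=-3,dy=+16->D; (1,9):dx=+1,dy=+9->C
  (1,10):dx=-2,dy=+5->D; (2,3):dx=+8,dy=+8->C; (2,4):dx=+2,dy=+7->C; (2,5):dx=+5,dy=+12->C
  (2,6):dx=-2,dy=-3->C; (2,7):dx=+9,dy=+4->C; (2,8):dx=+3,dy=+10->C; (2,9):dx=+7,dy=+3->C
  (2,10):dx=+4,dy=-1->D; (3,4):dx=-6,dy=-1->C; (3,5):dx=-3,dy=+4->D; (3,6):dx=-10,dy=-11->C
  (3,7):dx=+1,dy=-4->D; (3,8):dx=-5,dy=+2->D; (3,9):dx=-1,dy=-5->C; (3,10):dx=-4,dy=-9->C
  (4,5):dx=+3,dy=+5->C; (4,6):dx=-4,dy=-10->C; (4,7):dx=+7,dy=-3->D; (4,8):dx=+1,dy=+3->C
  (4,9):dx=+5,dy=-4->D; (4,10):dx=+2,dy=-8->D; (5,6):dx=-7,dy=-15->C; (5,7):dx=+4,dy=-8->D
  (5,8):dx=-2,dy=-2->C; (5,9):dx=+2,dy=-9->D; (5,10):dx=-1,dy=-13->C; (6,7):dx=+11,dy=+7->C
  (6,8):dx=+5,dy=+13->C; (6,9):dx=+9,dy=+6->C; (6,10):dx=+6,dy=+2->C; (7,8):dx=-6,dy=+6->D
  (7,9):dx=-2,dy=-1->C; (7,10):dx=-5,dy=-5->C; (8,9):dx=+4,dy=-7->D; (8,10):dx=+1,dy=-11->D
  (9,10):dx=-3,dy=-4->C
Step 2: C = 27, D = 18, total pairs = 45.
Step 3: tau = (C - D)/(n(n-1)/2) = (27 - 18)/45 = 0.200000.
Step 4: Exact two-sided p-value (enumerate n! = 3628800 permutations of y under H0): p = 0.484313.
Step 5: alpha = 0.1. fail to reject H0.

tau_b = 0.2000 (C=27, D=18), p = 0.484313, fail to reject H0.


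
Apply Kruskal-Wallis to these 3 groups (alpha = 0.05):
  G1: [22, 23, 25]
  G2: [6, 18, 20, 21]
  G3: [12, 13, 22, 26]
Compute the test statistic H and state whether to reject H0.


Step 1: Combine all N = 11 observations and assign midranks.
sorted (value, group, rank): (6,G2,1), (12,G3,2), (13,G3,3), (18,G2,4), (20,G2,5), (21,G2,6), (22,G1,7.5), (22,G3,7.5), (23,G1,9), (25,G1,10), (26,G3,11)
Step 2: Sum ranks within each group.
R_1 = 26.5 (n_1 = 3)
R_2 = 16 (n_2 = 4)
R_3 = 23.5 (n_3 = 4)
Step 3: H = 12/(N(N+1)) * sum(R_i^2/n_i) - 3(N+1)
     = 12/(11*12) * (26.5^2/3 + 16^2/4 + 23.5^2/4) - 3*12
     = 0.090909 * 436.146 - 36
     = 3.649621.
Step 4: Ties present; correction factor C = 1 - 6/(11^3 - 11) = 0.995455. Corrected H = 3.649621 / 0.995455 = 3.666286.
Step 5: Under H0, H ~ chi^2(2); p-value = 0.159910.
Step 6: alpha = 0.05. fail to reject H0.

H = 3.6663, df = 2, p = 0.159910, fail to reject H0.


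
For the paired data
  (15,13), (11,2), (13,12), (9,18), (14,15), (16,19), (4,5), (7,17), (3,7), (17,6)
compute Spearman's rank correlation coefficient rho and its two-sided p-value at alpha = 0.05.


Step 1: Rank x and y separately (midranks; no ties here).
rank(x): 15->8, 11->5, 13->6, 9->4, 14->7, 16->9, 4->2, 7->3, 3->1, 17->10
rank(y): 13->6, 2->1, 12->5, 18->9, 15->7, 19->10, 5->2, 17->8, 7->4, 6->3
Step 2: d_i = R_x(i) - R_y(i); compute d_i^2.
  (8-6)^2=4, (5-1)^2=16, (6-5)^2=1, (4-9)^2=25, (7-7)^2=0, (9-10)^2=1, (2-2)^2=0, (3-8)^2=25, (1-4)^2=9, (10-3)^2=49
sum(d^2) = 130.
Step 3: rho = 1 - 6*130 / (10*(10^2 - 1)) = 1 - 780/990 = 0.212121.
Step 4: Under H0, t = rho * sqrt((n-2)/(1-rho^2)) = 0.6139 ~ t(8).
Step 5: Two-sided p-value from the t-distribution with 8 df = 0.556306.
Step 6: alpha = 0.05. fail to reject H0.

rho = 0.2121, p = 0.556306, fail to reject H0 at alpha = 0.05.


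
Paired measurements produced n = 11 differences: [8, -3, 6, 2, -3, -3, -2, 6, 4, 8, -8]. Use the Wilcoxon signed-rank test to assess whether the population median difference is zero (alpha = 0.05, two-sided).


Step 1: Drop any zero differences (none here) and take |d_i|.
|d| = [8, 3, 6, 2, 3, 3, 2, 6, 4, 8, 8]
Step 2: Midrank |d_i| (ties get averaged ranks).
ranks: |8|->10, |3|->4, |6|->7.5, |2|->1.5, |3|->4, |3|->4, |2|->1.5, |6|->7.5, |4|->6, |8|->10, |8|->10
Step 3: Attach original signs; sum ranks with positive sign and with negative sign.
W+ = 10 + 7.5 + 1.5 + 7.5 + 6 + 10 = 42.5
W- = 4 + 4 + 4 + 1.5 + 10 = 23.5
(Check: W+ + W- = 66 should equal n(n+1)/2 = 66.)
Step 4: Test statistic W = min(W+, W-) = 23.5.
Step 5: Ties in |d|, so use the tie-corrected normal approximation.
        E[W] = n(n+1)/4 = 11*12/4 = 33.
        Tie groups: |d|=2 (t=2), |d|=3 (t=3), |d|=6 (t=2), |d|=8 (t=3); sum(t^3 - t) = 60.
        Var[W] = n(n+1)(2n+1)/24 - sum(t^3-t)/48 = 3036/24 - 60/48 = 125.25.
        z = (W - E[W]) / sqrt(Var[W]) = (23.5 - 33) / 11.1915 = -0.8489.
        Two-sided p = 2*Phi(z) = 0.395961.
Step 6: alpha = 0.05. fail to reject H0.

W+ = 42.5, W- = 23.5, W = min = 23.5, p = 0.395961, fail to reject H0.


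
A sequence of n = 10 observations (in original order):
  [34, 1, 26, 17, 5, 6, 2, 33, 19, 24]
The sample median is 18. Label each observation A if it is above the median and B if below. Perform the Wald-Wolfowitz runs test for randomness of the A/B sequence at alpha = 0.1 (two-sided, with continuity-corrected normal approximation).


Step 1: Compute median = 18; label A = above, B = below.
Labels in order: ABABBBBAAA  (n_A = 5, n_B = 5)
Step 2: Count runs R = 5.
Step 3: Under H0 (random ordering), E[R] = 2*n_A*n_B/(n_A+n_B) + 1 = 2*5*5/10 + 1 = 6.0000.
        Var[R] = 2*n_A*n_B*(2*n_A*n_B - n_A - n_B) / ((n_A+n_B)^2 * (n_A+n_B-1)) = 2000/900 = 2.2222.
        SD[R] = 1.4907.
Step 4: Continuity-corrected z = (R + 0.5 - E[R]) / SD[R] = (5 + 0.5 - 6.0000) / 1.4907 = -0.3354.
Step 5: Two-sided p-value via normal approximation = 2*(1 - Phi(|z|)) = 0.737316.
Step 6: alpha = 0.1. fail to reject H0.

R = 5, z = -0.3354, p = 0.737316, fail to reject H0.


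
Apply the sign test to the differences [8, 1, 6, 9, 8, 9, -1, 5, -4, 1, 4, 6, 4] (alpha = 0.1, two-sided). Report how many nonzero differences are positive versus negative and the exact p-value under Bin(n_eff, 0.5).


Step 1: Discard zero differences. Original n = 13; n_eff = number of nonzero differences = 13.
Nonzero differences (with sign): +8, +1, +6, +9, +8, +9, -1, +5, -4, +1, +4, +6, +4
Step 2: Count signs: positive = 11, negative = 2.
Step 3: Under H0: P(positive) = 0.5, so the number of positives S ~ Bin(13, 0.5).
Step 4: Two-sided exact p-value = sum of Bin(13,0.5) probabilities at or below the observed probability = 0.022461.
Step 5: alpha = 0.1. reject H0.

n_eff = 13, pos = 11, neg = 2, p = 0.022461, reject H0.


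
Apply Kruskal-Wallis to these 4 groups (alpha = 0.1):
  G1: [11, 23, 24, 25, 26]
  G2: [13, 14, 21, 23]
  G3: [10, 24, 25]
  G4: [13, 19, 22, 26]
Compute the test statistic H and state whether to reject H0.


Step 1: Combine all N = 16 observations and assign midranks.
sorted (value, group, rank): (10,G3,1), (11,G1,2), (13,G2,3.5), (13,G4,3.5), (14,G2,5), (19,G4,6), (21,G2,7), (22,G4,8), (23,G1,9.5), (23,G2,9.5), (24,G1,11.5), (24,G3,11.5), (25,G1,13.5), (25,G3,13.5), (26,G1,15.5), (26,G4,15.5)
Step 2: Sum ranks within each group.
R_1 = 52 (n_1 = 5)
R_2 = 25 (n_2 = 4)
R_3 = 26 (n_3 = 3)
R_4 = 33 (n_4 = 4)
Step 3: H = 12/(N(N+1)) * sum(R_i^2/n_i) - 3(N+1)
     = 12/(16*17) * (52^2/5 + 25^2/4 + 26^2/3 + 33^2/4) - 3*17
     = 0.044118 * 1194.63 - 51
     = 1.704412.
Step 4: Ties present; correction factor C = 1 - 30/(16^3 - 16) = 0.992647. Corrected H = 1.704412 / 0.992647 = 1.717037.
Step 5: Under H0, H ~ chi^2(3); p-value = 0.633153.
Step 6: alpha = 0.1. fail to reject H0.

H = 1.7170, df = 3, p = 0.633153, fail to reject H0.


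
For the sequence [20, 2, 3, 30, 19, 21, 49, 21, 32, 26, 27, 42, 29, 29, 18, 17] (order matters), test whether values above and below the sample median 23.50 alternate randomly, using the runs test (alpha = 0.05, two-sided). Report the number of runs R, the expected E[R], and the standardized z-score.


Step 1: Compute median = 23.50; label A = above, B = below.
Labels in order: BBBABBABAAAAAABB  (n_A = 8, n_B = 8)
Step 2: Count runs R = 7.
Step 3: Under H0 (random ordering), E[R] = 2*n_A*n_B/(n_A+n_B) + 1 = 2*8*8/16 + 1 = 9.0000.
        Var[R] = 2*n_A*n_B*(2*n_A*n_B - n_A - n_B) / ((n_A+n_B)^2 * (n_A+n_B-1)) = 14336/3840 = 3.7333.
        SD[R] = 1.9322.
Step 4: Continuity-corrected z = (R + 0.5 - E[R]) / SD[R] = (7 + 0.5 - 9.0000) / 1.9322 = -0.7763.
Step 5: Two-sided p-value via normal approximation = 2*(1 - Phi(|z|)) = 0.437558.
Step 6: alpha = 0.05. fail to reject H0.

R = 7, z = -0.7763, p = 0.437558, fail to reject H0.


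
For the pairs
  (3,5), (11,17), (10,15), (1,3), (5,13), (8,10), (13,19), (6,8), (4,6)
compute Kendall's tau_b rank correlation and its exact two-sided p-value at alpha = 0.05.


Step 1: Enumerate the 36 unordered pairs (i,j) with i<j and classify each by sign(x_j-x_i) * sign(y_j-y_i).
  (1,2):dx=+8,dy=+12->C; (1,3):dx=+7,dy=+10->C; (1,4):dx=-2,dy=-2->C; (1,5):dx=+2,dy=+8->C
  (1,6):dx=+5,dy=+5->C; (1,7):dx=+10,dy=+14->C; (1,8):dx=+3,dy=+3->C; (1,9):dx=+1,dy=+1->C
  (2,3):dx=-1,dy=-2->C; (2,4):dx=-10,dy=-14->C; (2,5):dx=-6,dy=-4->C; (2,6):dx=-3,dy=-7->C
  (2,7):dx=+2,dy=+2->C; (2,8):dx=-5,dy=-9->C; (2,9):dx=-7,dy=-11->C; (3,4):dx=-9,dy=-12->C
  (3,5):dx=-5,dy=-2->C; (3,6):dx=-2,dy=-5->C; (3,7):dx=+3,dy=+4->C; (3,8):dx=-4,dy=-7->C
  (3,9):dx=-6,dy=-9->C; (4,5):dx=+4,dy=+10->C; (4,6):dx=+7,dy=+7->C; (4,7):dx=+12,dy=+16->C
  (4,8):dx=+5,dy=+5->C; (4,9):dx=+3,dy=+3->C; (5,6):dx=+3,dy=-3->D; (5,7):dx=+8,dy=+6->C
  (5,8):dx=+1,dy=-5->D; (5,9):dx=-1,dy=-7->C; (6,7):dx=+5,dy=+9->C; (6,8):dx=-2,dy=-2->C
  (6,9):dx=-4,dy=-4->C; (7,8):dx=-7,dy=-11->C; (7,9):dx=-9,dy=-13->C; (8,9):dx=-2,dy=-2->C
Step 2: C = 34, D = 2, total pairs = 36.
Step 3: tau = (C - D)/(n(n-1)/2) = (34 - 2)/36 = 0.888889.
Step 4: Exact two-sided p-value (enumerate n! = 362880 permutations of y under H0): p = 0.000243.
Step 5: alpha = 0.05. reject H0.

tau_b = 0.8889 (C=34, D=2), p = 0.000243, reject H0.


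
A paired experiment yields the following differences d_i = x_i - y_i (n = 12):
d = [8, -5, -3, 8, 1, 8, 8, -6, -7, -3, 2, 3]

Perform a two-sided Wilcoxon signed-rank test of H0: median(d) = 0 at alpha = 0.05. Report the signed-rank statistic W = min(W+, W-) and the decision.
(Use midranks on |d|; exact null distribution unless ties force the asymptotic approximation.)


Step 1: Drop any zero differences (none here) and take |d_i|.
|d| = [8, 5, 3, 8, 1, 8, 8, 6, 7, 3, 2, 3]
Step 2: Midrank |d_i| (ties get averaged ranks).
ranks: |8|->10.5, |5|->6, |3|->4, |8|->10.5, |1|->1, |8|->10.5, |8|->10.5, |6|->7, |7|->8, |3|->4, |2|->2, |3|->4
Step 3: Attach original signs; sum ranks with positive sign and with negative sign.
W+ = 10.5 + 10.5 + 1 + 10.5 + 10.5 + 2 + 4 = 49
W- = 6 + 4 + 7 + 8 + 4 = 29
(Check: W+ + W- = 78 should equal n(n+1)/2 = 78.)
Step 4: Test statistic W = min(W+, W-) = 29.
Step 5: Ties in |d|, so use the tie-corrected normal approximation.
        E[W] = n(n+1)/4 = 12*13/4 = 39.
        Tie groups: |d|=3 (t=3), |d|=8 (t=4); sum(t^3 - t) = 84.
        Var[W] = n(n+1)(2n+1)/24 - sum(t^3-t)/48 = 3900/24 - 84/48 = 160.75.
        z = (W - E[W]) / sqrt(Var[W]) = (29 - 39) / 12.6787 = -0.7887.
        Two-sided p = 2*Phi(z) = 0.430274.
Step 6: alpha = 0.05. fail to reject H0.

W+ = 49, W- = 29, W = min = 29, p = 0.430274, fail to reject H0.


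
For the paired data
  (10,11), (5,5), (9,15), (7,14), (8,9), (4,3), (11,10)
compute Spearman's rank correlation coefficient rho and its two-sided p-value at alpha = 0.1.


Step 1: Rank x and y separately (midranks; no ties here).
rank(x): 10->6, 5->2, 9->5, 7->3, 8->4, 4->1, 11->7
rank(y): 11->5, 5->2, 15->7, 14->6, 9->3, 3->1, 10->4
Step 2: d_i = R_x(i) - R_y(i); compute d_i^2.
  (6-5)^2=1, (2-2)^2=0, (5-7)^2=4, (3-6)^2=9, (4-3)^2=1, (1-1)^2=0, (7-4)^2=9
sum(d^2) = 24.
Step 3: rho = 1 - 6*24 / (7*(7^2 - 1)) = 1 - 144/336 = 0.571429.
Step 4: Under H0, t = rho * sqrt((n-2)/(1-rho^2)) = 1.5570 ~ t(5).
Step 5: Two-sided p-value from the t-distribution with 5 df = 0.180202.
Step 6: alpha = 0.1. fail to reject H0.

rho = 0.5714, p = 0.180202, fail to reject H0 at alpha = 0.1.


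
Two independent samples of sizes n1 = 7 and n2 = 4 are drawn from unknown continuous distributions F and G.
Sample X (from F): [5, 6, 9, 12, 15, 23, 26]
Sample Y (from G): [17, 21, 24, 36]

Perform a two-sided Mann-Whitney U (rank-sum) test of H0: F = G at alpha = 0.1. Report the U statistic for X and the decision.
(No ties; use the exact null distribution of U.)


Step 1: Combine and sort all 11 observations; assign midranks.
sorted (value, group): (5,X), (6,X), (9,X), (12,X), (15,X), (17,Y), (21,Y), (23,X), (24,Y), (26,X), (36,Y)
ranks: 5->1, 6->2, 9->3, 12->4, 15->5, 17->6, 21->7, 23->8, 24->9, 26->10, 36->11
Step 2: Rank sum for X: R1 = 1 + 2 + 3 + 4 + 5 + 8 + 10 = 33.
Step 3: U_X = R1 - n1(n1+1)/2 = 33 - 7*8/2 = 33 - 28 = 5.
       U_Y = n1*n2 - U_X = 28 - 5 = 23.
Step 4: No ties, so the exact null distribution of U (based on enumerating the C(11,7) = 330 equally likely rank assignments) gives the two-sided p-value.
Step 5: p-value = 0.109091; compare to alpha = 0.1. fail to reject H0.

U_X = 5, p = 0.109091, fail to reject H0 at alpha = 0.1.


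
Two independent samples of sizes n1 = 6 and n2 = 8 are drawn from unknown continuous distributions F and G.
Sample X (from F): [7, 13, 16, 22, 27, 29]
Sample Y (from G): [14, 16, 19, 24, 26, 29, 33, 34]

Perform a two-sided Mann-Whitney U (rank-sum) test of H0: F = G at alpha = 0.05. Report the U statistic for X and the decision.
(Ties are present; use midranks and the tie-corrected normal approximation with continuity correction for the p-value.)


Step 1: Combine and sort all 14 observations; assign midranks.
sorted (value, group): (7,X), (13,X), (14,Y), (16,X), (16,Y), (19,Y), (22,X), (24,Y), (26,Y), (27,X), (29,X), (29,Y), (33,Y), (34,Y)
ranks: 7->1, 13->2, 14->3, 16->4.5, 16->4.5, 19->6, 22->7, 24->8, 26->9, 27->10, 29->11.5, 29->11.5, 33->13, 34->14
Step 2: Rank sum for X: R1 = 1 + 2 + 4.5 + 7 + 10 + 11.5 = 36.
Step 3: U_X = R1 - n1(n1+1)/2 = 36 - 6*7/2 = 36 - 21 = 15.
       U_Y = n1*n2 - U_X = 48 - 15 = 33.
Step 4: Ties are present, so use the tie-corrected normal approximation (with continuity correction) for the p-value.
Step 5: p-value = 0.271435; compare to alpha = 0.05. fail to reject H0.

U_X = 15, p = 0.271435, fail to reject H0 at alpha = 0.05.


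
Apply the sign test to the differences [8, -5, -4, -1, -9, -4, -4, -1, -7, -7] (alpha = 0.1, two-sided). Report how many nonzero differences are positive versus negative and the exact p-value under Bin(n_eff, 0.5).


Step 1: Discard zero differences. Original n = 10; n_eff = number of nonzero differences = 10.
Nonzero differences (with sign): +8, -5, -4, -1, -9, -4, -4, -1, -7, -7
Step 2: Count signs: positive = 1, negative = 9.
Step 3: Under H0: P(positive) = 0.5, so the number of positives S ~ Bin(10, 0.5).
Step 4: Two-sided exact p-value = sum of Bin(10,0.5) probabilities at or below the observed probability = 0.021484.
Step 5: alpha = 0.1. reject H0.

n_eff = 10, pos = 1, neg = 9, p = 0.021484, reject H0.


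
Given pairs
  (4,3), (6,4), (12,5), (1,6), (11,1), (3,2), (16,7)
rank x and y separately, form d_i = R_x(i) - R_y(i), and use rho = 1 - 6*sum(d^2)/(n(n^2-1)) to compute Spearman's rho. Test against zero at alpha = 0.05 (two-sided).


Step 1: Rank x and y separately (midranks; no ties here).
rank(x): 4->3, 6->4, 12->6, 1->1, 11->5, 3->2, 16->7
rank(y): 3->3, 4->4, 5->5, 6->6, 1->1, 2->2, 7->7
Step 2: d_i = R_x(i) - R_y(i); compute d_i^2.
  (3-3)^2=0, (4-4)^2=0, (6-5)^2=1, (1-6)^2=25, (5-1)^2=16, (2-2)^2=0, (7-7)^2=0
sum(d^2) = 42.
Step 3: rho = 1 - 6*42 / (7*(7^2 - 1)) = 1 - 252/336 = 0.250000.
Step 4: Under H0, t = rho * sqrt((n-2)/(1-rho^2)) = 0.5774 ~ t(5).
Step 5: Two-sided p-value from the t-distribution with 5 df = 0.588724.
Step 6: alpha = 0.05. fail to reject H0.

rho = 0.2500, p = 0.588724, fail to reject H0 at alpha = 0.05.
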